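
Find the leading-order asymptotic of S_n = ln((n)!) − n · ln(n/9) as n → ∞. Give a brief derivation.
S_n ~ n · (ln 9 − 1) + O(ln n)

Stirling: ln((n)!) = n ln(n) − n + O(ln n).
  S_n = n ln(n) − n − n ln(n/9) + O(ln n)
      = n ln(n) − n ln n + n ln 9 − n + O(ln n)
      = n ln 9 − n + O(ln n)
      = n (ln 9 − 1) + O(ln n).
Numerically ln(9) − 1 ≈ 1.1972.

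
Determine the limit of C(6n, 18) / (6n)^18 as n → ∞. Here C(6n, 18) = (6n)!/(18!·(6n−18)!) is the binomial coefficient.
lim = 1/18! = 1/6402373705728000

With N = 6n → ∞: C(N, 18) / N^18 = [N(N−1)…(N−17)] / (18! · N^18) = (1/18!) · 1 · (1 − 1/(6n)) · … · (1 − 17/(6n)). Each factor → 1 as N → ∞, so the limit is 1/18! = 1/6402373705728000.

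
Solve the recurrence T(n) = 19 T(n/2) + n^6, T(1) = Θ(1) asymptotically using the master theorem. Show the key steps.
T(n) = Θ(n^6)

log_2 19 ≈ 4.248. f(n) = n^6 dominates n^(log_2 19) since 6 > 4.248, and the regularity condition a·f(n/b) = 19·(n/2)^6 = (19/64)·n^6 ≤ c·f(n) holds with c = 19/64 ≈ 0.297 < 1. So this is Case 3: T(n) = Θ(f(n)) = Θ(n^6).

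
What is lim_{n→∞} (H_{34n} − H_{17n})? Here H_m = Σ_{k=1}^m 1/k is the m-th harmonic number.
lim = ln(34/17) = ln 2

Euler-Maclaurin gives H_m = ln m + γ + 1/(2m) + O(1/m^2). The γ and O(1/m) terms cancel in the difference:
  H_{34n} − H_{17n} = ln(34n) − ln(17n) + O(1/n) = ln(34/17) + O(1/n).
Hence the limit is ln(34/17) = ln 2.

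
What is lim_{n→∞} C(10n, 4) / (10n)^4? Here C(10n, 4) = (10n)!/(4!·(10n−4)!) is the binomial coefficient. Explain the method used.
lim = 1/4! = 1/24

With N = 10n → ∞: C(N, 4) / N^4 = [N(N−1)…(N−3)] / (4! · N^4) = (1/4!) · 1 · (1 − 1/(10n)) · (1 − 2/(10n)) · (1 − 3/(10n)). Each factor → 1 as N → ∞, so the limit is 1/4! = 1/24.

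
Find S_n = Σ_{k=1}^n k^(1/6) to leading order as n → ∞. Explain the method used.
S_n ~ (6/7) · n^(7/6)

Integral comparison: Σ_{k=1}^n k^(1/6) = ∫_0^n x^(1/6) dx + O(n^(1/6)). The integral is n^(1 + 1/6) / (1 + 1/6) = n^((1+6)/6) / ((1+6)/6) = (6/7) · n^(7/6).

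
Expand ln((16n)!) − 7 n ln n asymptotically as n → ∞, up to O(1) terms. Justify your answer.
ln((16n)!) − 7 n ln n = 9 n ln n + 16(ln 16 − 1) n + (1/2) ln(2π·16n) + O(1/n)

Stirling: ln((16n)!) = 16n ln(16n) − 16n + (1/2) ln(2π·16n) + O(1/n).
Expand 16n ln(16n) = 16n (ln n + ln 16) = 16n ln n + 16n ln 16.
Subtract 7n ln n: leading term is (16 − 7) n ln n = 9 n ln n. The next term is 16n ln 16 − 16n = 16(ln 16 − 1) n. Then the (1/2) ln(2π·16n) correction.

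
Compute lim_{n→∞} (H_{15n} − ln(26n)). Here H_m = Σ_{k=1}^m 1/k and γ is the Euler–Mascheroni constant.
lim = ln(15/26) + γ

By Euler-Maclaurin, H_m = ln m + γ + O(1/m). So
  H_{15n} − ln(26n) = ln(15n) + γ − ln(26n) + O(1/n)
                       = ln(15/26) + γ + O(1/n).
Hence the limit is ln(15/26) + γ.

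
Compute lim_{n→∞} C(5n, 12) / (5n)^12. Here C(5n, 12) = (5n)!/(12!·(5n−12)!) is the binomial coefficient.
lim = 1/12! = 1/479001600

With N = 5n → ∞: C(N, 12) / N^12 = [N(N−1)…(N−11)] / (12! · N^12) = (1/12!) · 1 · (1 − 1/(5n)) · … · (1 − 11/(5n)). Each factor → 1 as N → ∞, so the limit is 1/12! = 1/479001600.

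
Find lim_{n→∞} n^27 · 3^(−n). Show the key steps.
lim = 0

Exponentials with base > 1 dominate every fixed polynomial: for any fixed c, n^c / 3^n → 0 as n → ∞ (e.g. by the ratio test, or by writing 3^n = e^(n ln 3) and noting e^(n ln 3) / n^c → ∞). Hence n^27 · 3^(−n) = n^27 / 3^n → 0.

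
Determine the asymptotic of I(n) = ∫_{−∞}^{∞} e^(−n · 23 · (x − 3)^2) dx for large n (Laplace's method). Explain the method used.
I(n) = sqrt(π/(23n))

Here φ(x) = 23 · (x − 3)^2 has its unique minimum at x* = 3 with φ(x*) = 0 and φ''(x*) = 46. Laplace's method gives
  I(n) ~ e^(−n φ(x*)) · sqrt(2π / (n · φ''(x*))) = sqrt(2π / (46n)) = sqrt(π/(23n)).
This is exact: substituting u = (x − 3)·sqrt(23n) gives I(n) = (1/sqrt(23n)) ∫_{−∞}^{∞} e^(−u^2) du = sqrt(π/(23n)).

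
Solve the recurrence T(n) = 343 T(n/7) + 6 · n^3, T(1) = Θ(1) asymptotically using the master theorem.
T(n) = Θ(n^3 log n)

log_7 343 = 3, and f(n) = 6 · n^3 = Θ(n^(log_7 343)). This is Case 2 of the master theorem: T(n) = Θ(f(n) · log n) = Θ(n^3 log n).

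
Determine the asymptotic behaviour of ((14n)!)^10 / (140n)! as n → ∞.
((14n)!)^10/(140n)! ~ ((2π·14n)^(9/2) / sqrt(10)) · 10^(−10·14n)  →  0

Write N = 14n. Stirling: N! ~ sqrt(2π N)(N/e)^N and (10N)! ~ sqrt(2π·10N)·(10N/e)^(10N).
  (N!)^10/(10N)! ~ (2π N)^(10/2) (N/e)^(10N) / [sqrt(2π·10N) (10N/e)^(10N)]
     = (2π N)^(10/2) / sqrt(2π·10N) · (N/(10N))^(10N)
     = (2π N)^((10−1)/2) / sqrt(10) · 10^(−10N).
Since 10^10 > 1, the factor 10^(−10N) decays exponentially, so the ratio → 0. Substituting N = 14n gives the stated form.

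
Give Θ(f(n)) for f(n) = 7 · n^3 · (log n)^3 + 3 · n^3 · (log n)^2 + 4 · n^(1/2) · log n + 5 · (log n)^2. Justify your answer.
f(n) ∈ Θ(n^3 · (log n)^3)

Compare the terms by growth order. For large n, n^a · (log n)^b dominates n^a' · (log n)^b' iff a > a', or (a = a' and b > b'). Ranking the 4 terms shows the dominant one is 7 · n^3 · (log n)^3. Hence f(n) ∈ Θ(n^3 · (log n)^3).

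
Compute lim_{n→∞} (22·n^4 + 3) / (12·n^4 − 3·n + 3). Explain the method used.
lim = 22/12 = 11/6

For large n the leading n^4 terms dominate both numerator and denominator. Dividing top and bottom by n^4, every other term tends to 0, leaving 22/12 = 11/6.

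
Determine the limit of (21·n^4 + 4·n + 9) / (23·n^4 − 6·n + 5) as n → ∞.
lim = 21/23

For large n the leading n^4 terms dominate both numerator and denominator. Dividing top and bottom by n^4, every other term tends to 0, leaving 21/23.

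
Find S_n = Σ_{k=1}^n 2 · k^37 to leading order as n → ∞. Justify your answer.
S_n ~ n^38 / 19

By integral comparison (Euler-Maclaurin), Σ_{k=1}^n 2 · k^37 = 2 · ∫_0^n x^37 dx + O(n^37) = 2 · n^38/38 = n^38 / 19 + O(n^37). (Equivalently, Faulhaber's formula gives the same leading term.)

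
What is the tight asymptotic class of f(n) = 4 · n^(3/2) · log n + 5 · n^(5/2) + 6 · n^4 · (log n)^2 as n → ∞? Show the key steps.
f(n) ∈ Θ(n^4 · (log n)^2)

Compare the terms by growth order. For large n, n^a · (log n)^b dominates n^a' · (log n)^b' iff a > a', or (a = a' and b > b'). Ranking the 3 terms shows the dominant one is 6 · n^4 · (log n)^2. Hence f(n) ∈ Θ(n^4 · (log n)^2).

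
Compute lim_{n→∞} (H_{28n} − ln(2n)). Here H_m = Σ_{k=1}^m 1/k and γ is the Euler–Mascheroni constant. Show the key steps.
lim = ln 14 + γ

By Euler-Maclaurin, H_m = ln m + γ + O(1/m). So
  H_{28n} − ln(2n) = ln(28n) + γ − ln(2n) + O(1/n)
                       = ln(28/2) + γ + O(1/n).
Hence the limit is ln(28/2) + γ (= ln 14).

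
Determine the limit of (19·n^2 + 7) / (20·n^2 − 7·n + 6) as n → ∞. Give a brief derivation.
lim = 19/20

For large n the leading n^2 terms dominate both numerator and denominator. Dividing top and bottom by n^2, every other term tends to 0, leaving 19/20.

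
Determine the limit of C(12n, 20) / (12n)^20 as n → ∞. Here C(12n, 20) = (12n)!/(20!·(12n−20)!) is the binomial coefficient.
lim = 1/20! = 1/2432902008176640000

With N = 12n → ∞: C(N, 20) / N^20 = [N(N−1)…(N−19)] / (20! · N^20) = (1/20!) · 1 · (1 − 1/(12n)) · … · (1 − 19/(12n)). Each factor → 1 as N → ∞, so the limit is 1/20! = 1/2432902008176640000.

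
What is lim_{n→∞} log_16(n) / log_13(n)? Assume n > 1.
lim = ln(13) / ln(16) = log_16(13)

Change of base: log_16(n) = ln n / ln 16 and log_13(n) = ln n / ln 13. The ratio is (ln n / ln 16) · (ln 13 / ln n) = ln 13 / ln 16, a constant independent of n. So the limit is ln 13 / ln 16 = log_16(13).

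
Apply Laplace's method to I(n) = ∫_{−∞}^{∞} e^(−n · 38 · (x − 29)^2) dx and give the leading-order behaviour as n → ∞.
I(n) = sqrt(π/(38n))

Here φ(x) = 38 · (x − 29)^2 has its unique minimum at x* = 29 with φ(x*) = 0 and φ''(x*) = 76. Laplace's method gives
  I(n) ~ e^(−n φ(x*)) · sqrt(2π / (n · φ''(x*))) = sqrt(2π / (76n)) = sqrt(π/(38n)).
This is exact: substituting u = (x − 29)·sqrt(38n) gives I(n) = (1/sqrt(38n)) ∫_{−∞}^{∞} e^(−u^2) du = sqrt(π/(38n)).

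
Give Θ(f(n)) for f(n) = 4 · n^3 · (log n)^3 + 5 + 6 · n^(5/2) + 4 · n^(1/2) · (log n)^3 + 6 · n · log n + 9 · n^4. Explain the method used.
f(n) ∈ Θ(n^4)

Compare the terms by growth order. For large n, n^a · (log n)^b dominates n^a' · (log n)^b' iff a > a', or (a = a' and b > b'). Ranking the 6 terms shows the dominant one is 9 · n^4. Hence f(n) ∈ Θ(n^4).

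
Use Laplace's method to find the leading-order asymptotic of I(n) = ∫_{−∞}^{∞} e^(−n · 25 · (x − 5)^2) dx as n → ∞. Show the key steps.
I(n) = sqrt(π/(25n))

Here φ(x) = 25 · (x − 5)^2 has its unique minimum at x* = 5 with φ(x*) = 0 and φ''(x*) = 50. Laplace's method gives
  I(n) ~ e^(−n φ(x*)) · sqrt(2π / (n · φ''(x*))) = sqrt(2π / (50n)) = sqrt(π/(25n)).
This is exact: substituting u = (x − 5)·sqrt(25n) gives I(n) = (1/sqrt(25n)) ∫_{−∞}^{∞} e^(−u^2) du = sqrt(π/(25n)).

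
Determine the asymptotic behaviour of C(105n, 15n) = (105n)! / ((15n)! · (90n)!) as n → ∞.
C(105n, 15n) ~ (823543/46656)^(15n) · sqrt(7/(12π·15n))

Write N = 15n. Apply Stirling to each factorial:
  (7N)! ~ sqrt(2π·7N) · (7N/e)^(7N),
  N! ~ sqrt(2π N) · (N/e)^N,
  (6N)! ~ sqrt(2π·6N) · (6N/e)^(6N).
The exponential factors combine to (7N)^(7N) / (N^N · (6N)^(6N)) = 7^(7N)/6^(6N) = (7^7/6^6)^N = (823543/46656)^N.
The square-root prefactors combine to sqrt(2π·7N) / (sqrt(2π N)·sqrt(2π·6N)) = sqrt(7 / (2π·6·N)) = sqrt(7/(12π·15n)).
Substituting N = 15n: C(105n, 15n) ~ (823543/46656)^(15n) · sqrt(7/(12π·15n)).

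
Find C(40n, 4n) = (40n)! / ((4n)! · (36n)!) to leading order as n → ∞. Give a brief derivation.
C(40n, 4n) ~ (10000000000/387420489)^(4n) · sqrt(5/(9π·4n))

Write N = 4n. Apply Stirling to each factorial:
  (10N)! ~ sqrt(2π·10N) · (10N/e)^(10N),
  N! ~ sqrt(2π N) · (N/e)^N,
  (9N)! ~ sqrt(2π·9N) · (9N/e)^(9N).
The exponential factors combine to (10N)^(10N) / (N^N · (9N)^(9N)) = 10^(10N)/9^(9N) = (10^10/9^9)^N = (10000000000/387420489)^N.
The square-root prefactors combine to sqrt(2π·10N) / (sqrt(2π N)·sqrt(2π·9N)) = sqrt(10 / (2π·9·N)) = sqrt(5/(9π·4n)).
Substituting N = 4n: C(40n, 4n) ~ (10000000000/387420489)^(4n) · sqrt(5/(9π·4n)).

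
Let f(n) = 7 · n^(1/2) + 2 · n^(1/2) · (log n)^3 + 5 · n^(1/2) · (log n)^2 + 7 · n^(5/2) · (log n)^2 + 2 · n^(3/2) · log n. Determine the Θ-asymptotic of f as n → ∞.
f(n) ∈ Θ(n^(5/2) · (log n)^2)

Compare the terms by growth order. For large n, n^a · (log n)^b dominates n^a' · (log n)^b' iff a > a', or (a = a' and b > b'). Ranking the 5 terms shows the dominant one is 7 · n^(5/2) · (log n)^2. Hence f(n) ∈ Θ(n^(5/2) · (log n)^2).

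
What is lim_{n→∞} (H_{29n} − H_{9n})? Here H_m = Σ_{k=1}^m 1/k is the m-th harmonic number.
lim = ln(29/9)

Euler-Maclaurin gives H_m = ln m + γ + 1/(2m) + O(1/m^2). The γ and O(1/m) terms cancel in the difference:
  H_{29n} − H_{9n} = ln(29n) − ln(9n) + O(1/n) = ln(29/9) + O(1/n).
Hence the limit is ln(29/9).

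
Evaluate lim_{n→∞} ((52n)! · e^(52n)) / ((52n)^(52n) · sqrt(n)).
lim = sqrt(2π·52)

Stirling: (52n)! ~ sqrt(2π·52n) · (52n/e)^(52n). Hence
  (52n)! · e^(52n) / (52n)^(52n) ~ sqrt(2π·52n).
Dividing by sqrt(n): sqrt(2π·52n) / sqrt(n) = sqrt(2π·52) · n^((1−1)/2), so the limit is sqrt(2π·52).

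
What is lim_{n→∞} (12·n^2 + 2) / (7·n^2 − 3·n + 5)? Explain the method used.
lim = 12/7

For large n the leading n^2 terms dominate both numerator and denominator. Dividing top and bottom by n^2, every other term tends to 0, leaving 12/7.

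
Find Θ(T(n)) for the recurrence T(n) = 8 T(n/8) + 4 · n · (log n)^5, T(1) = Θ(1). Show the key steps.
T(n) = Θ(n · (log n)^6)

Here log_8 8 = 1 and f(n) = 4 · n · (log n)^5 = Θ(n^(log_8 8) · (log n)^5). This is the extended Case 2 of the master theorem (f matches the critical exponent up to log factors), giving T(n) = Θ(n^(log_8 8) · (log n)^(5+1)) = Θ(n · (log n)^6).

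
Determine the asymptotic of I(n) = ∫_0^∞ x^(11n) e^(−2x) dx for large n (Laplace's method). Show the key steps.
I(n) ~ (sqrt(2π·11n) / 2) · (11n/(2e))^(11n)

Write the integrand as exp(11n ln x − 2x) and set f(x) = 11n ln x − 2x. Then f'(x) = 11n/x − 2 = 0 at x* = 11n/2, and f''(x*) = −11n/x*^2 = −2^2/(11n). Laplace's method (interior maximum) gives
  I(n) ~ e^(f(x*)) · sqrt(2π / |f''(x*)|)
        = exp(11n ln(11n/2) − 11n) · sqrt(2π · 11n / 2^2)
        = (11n/2)^(11n) e^(−11n) · sqrt(2π·11n) / 2
        = (sqrt(2π·11n) / 2) · (11n/(2e))^(11n).
This matches Γ(11n+1)/2^(11n+1) with Stirling applied to Γ.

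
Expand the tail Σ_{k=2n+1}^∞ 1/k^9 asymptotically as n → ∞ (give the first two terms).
Σ_{k>2n} 1/k^9 = 1/(8 · (2n)^8) − 1/(2 · (2n)^9) + O(1/(2n)^10)

Compare to the integral: ∫_{2n}^∞ x^(−9) dx = [−x^(−8)/8]_{2n}^∞ = 1/((9−1)·(2n)^8). The Euler-Maclaurin correction adds −f(2n)/2 = −1/(2·(2n)^9). Euler-Maclaurin then gives
  Σ_{k>2n} 1/k^9 = ∫_{2n}^∞ dx/x^9 − 1/(2·(2n)^9) + O(1/(2n)^10).
(Equivalently this is ζ(9) − Σ_{k≤2n} 1/k^9.)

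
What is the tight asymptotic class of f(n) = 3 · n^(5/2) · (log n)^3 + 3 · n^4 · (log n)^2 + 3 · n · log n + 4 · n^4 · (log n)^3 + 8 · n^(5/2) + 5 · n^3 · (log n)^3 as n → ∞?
f(n) ∈ Θ(n^4 · (log n)^3)

Compare the terms by growth order. For large n, n^a · (log n)^b dominates n^a' · (log n)^b' iff a > a', or (a = a' and b > b'). Ranking the 6 terms shows the dominant one is 4 · n^4 · (log n)^3. Hence f(n) ∈ Θ(n^4 · (log n)^3).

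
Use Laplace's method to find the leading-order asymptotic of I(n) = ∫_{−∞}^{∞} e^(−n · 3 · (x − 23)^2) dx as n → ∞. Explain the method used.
I(n) = sqrt(π/(3n))

Here φ(x) = 3 · (x − 23)^2 has its unique minimum at x* = 23 with φ(x*) = 0 and φ''(x*) = 6. Laplace's method gives
  I(n) ~ e^(−n φ(x*)) · sqrt(2π / (n · φ''(x*))) = sqrt(2π / (6n)) = sqrt(π/(3n)).
This is exact: substituting u = (x − 23)·sqrt(3n) gives I(n) = (1/sqrt(3n)) ∫_{−∞}^{∞} e^(−u^2) du = sqrt(π/(3n)).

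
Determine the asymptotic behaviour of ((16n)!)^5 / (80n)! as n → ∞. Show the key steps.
((16n)!)^5/(80n)! ~ ((2π·16n)^(4/2) / sqrt(5)) · 5^(−5·16n)  →  0

Write N = 16n. Stirling: N! ~ sqrt(2π N)(N/e)^N and (5N)! ~ sqrt(2π·5N)·(5N/e)^(5N).
  (N!)^5/(5N)! ~ (2π N)^(5/2) (N/e)^(5N) / [sqrt(2π·5N) (5N/e)^(5N)]
     = (2π N)^(5/2) / sqrt(2π·5N) · (N/(5N))^(5N)
     = (2π N)^((5−1)/2) / sqrt(5) · 5^(−5N).
Since 5^5 > 1, the factor 5^(−5N) decays exponentially, so the ratio → 0. Substituting N = 16n gives the stated form.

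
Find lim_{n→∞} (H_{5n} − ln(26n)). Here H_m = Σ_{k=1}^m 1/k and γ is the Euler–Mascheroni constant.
lim = ln(5/26) + γ

By Euler-Maclaurin, H_m = ln m + γ + O(1/m). So
  H_{5n} − ln(26n) = ln(5n) + γ − ln(26n) + O(1/n)
                       = ln(5/26) + γ + O(1/n).
Hence the limit is ln(5/26) + γ.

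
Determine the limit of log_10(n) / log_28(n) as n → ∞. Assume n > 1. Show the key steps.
lim = ln(28) / ln(10) = log_10(28)

Change of base: log_10(n) = ln n / ln 10 and log_28(n) = ln n / ln 28. The ratio is (ln n / ln 10) · (ln 28 / ln n) = ln 28 / ln 10, a constant independent of n. So the limit is ln 28 / ln 10 = log_10(28).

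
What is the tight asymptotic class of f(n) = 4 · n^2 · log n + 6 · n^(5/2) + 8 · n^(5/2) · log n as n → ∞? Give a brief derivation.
f(n) ∈ Θ(n^(5/2) · log n)

Compare the terms by growth order. For large n, n^a · (log n)^b dominates n^a' · (log n)^b' iff a > a', or (a = a' and b > b'). Ranking the 3 terms shows the dominant one is 8 · n^(5/2) · log n. Hence f(n) ∈ Θ(n^(5/2) · log n).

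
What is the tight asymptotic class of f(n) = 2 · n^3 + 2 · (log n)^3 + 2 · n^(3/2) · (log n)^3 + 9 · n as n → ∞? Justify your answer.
f(n) ∈ Θ(n^3)

Compare the terms by growth order. For large n, n^a · (log n)^b dominates n^a' · (log n)^b' iff a > a', or (a = a' and b > b'). Ranking the 4 terms shows the dominant one is 2 · n^3. Hence f(n) ∈ Θ(n^3).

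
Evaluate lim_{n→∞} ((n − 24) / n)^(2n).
lim = e^(−48)

Rewrite as (1 − 24/n)^(2n). By the standard limit (1 + x/n)^n → e^x, we have (1 − 24/n)^n → e^(−24), and raising to the 2nd power gives e^(−48).
More precisely, ln[(1 − 24/n)^(2n)] = 2n · ln(1 − 24/n) = 2n · (-24/n + O(1/n^2)) = -48 + O(1/n) → -48.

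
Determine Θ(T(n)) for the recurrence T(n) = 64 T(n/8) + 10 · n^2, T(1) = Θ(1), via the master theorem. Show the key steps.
T(n) = Θ(n^2 log n)

log_8 64 = 2, and f(n) = 10 · n^2 = Θ(n^(log_8 64)). This is Case 2 of the master theorem: T(n) = Θ(f(n) · log n) = Θ(n^2 log n).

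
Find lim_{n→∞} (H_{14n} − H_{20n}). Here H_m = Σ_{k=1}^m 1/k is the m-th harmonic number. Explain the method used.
lim = ln(14/20) = ln(7/10)

Euler-Maclaurin gives H_m = ln m + γ + 1/(2m) + O(1/m^2). The γ and O(1/m) terms cancel in the difference:
  H_{14n} − H_{20n} = ln(14n) − ln(20n) + O(1/n) = ln(14/20) + O(1/n).
Hence the limit is ln(14/20) = ln(7/10).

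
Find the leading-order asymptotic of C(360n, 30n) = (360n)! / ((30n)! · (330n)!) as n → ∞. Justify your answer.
C(360n, 30n) ~ (8916100448256/285311670611)^(30n) · sqrt(6/(11π·30n))

Write N = 30n. Apply Stirling to each factorial:
  (12N)! ~ sqrt(2π·12N) · (12N/e)^(12N),
  N! ~ sqrt(2π N) · (N/e)^N,
  (11N)! ~ sqrt(2π·11N) · (11N/e)^(11N).
The exponential factors combine to (12N)^(12N) / (N^N · (11N)^(11N)) = 12^(12N)/11^(11N) = (12^12/11^11)^N = (8916100448256/285311670611)^N.
The square-root prefactors combine to sqrt(2π·12N) / (sqrt(2π N)·sqrt(2π·11N)) = sqrt(12 / (2π·11·N)) = sqrt(6/(11π·30n)).
Substituting N = 30n: C(360n, 30n) ~ (8916100448256/285311670611)^(30n) · sqrt(6/(11π·30n)).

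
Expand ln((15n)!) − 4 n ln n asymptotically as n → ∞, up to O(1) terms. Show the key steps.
ln((15n)!) − 4 n ln n = 11 n ln n + 15(ln 15 − 1) n + (1/2) ln(2π·15n) + O(1/n)

Stirling: ln((15n)!) = 15n ln(15n) − 15n + (1/2) ln(2π·15n) + O(1/n).
Expand 15n ln(15n) = 15n (ln n + ln 15) = 15n ln n + 15n ln 15.
Subtract 4n ln n: leading term is (15 − 4) n ln n = 11 n ln n. The next term is 15n ln 15 − 15n = 15(ln 15 − 1) n. Then the (1/2) ln(2π·15n) correction.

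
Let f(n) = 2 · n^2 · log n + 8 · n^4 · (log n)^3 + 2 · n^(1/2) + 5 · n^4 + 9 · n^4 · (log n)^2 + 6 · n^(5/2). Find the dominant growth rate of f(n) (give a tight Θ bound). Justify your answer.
f(n) ∈ Θ(n^4 · (log n)^3)

Compare the terms by growth order. For large n, n^a · (log n)^b dominates n^a' · (log n)^b' iff a > a', or (a = a' and b > b'). Ranking the 6 terms shows the dominant one is 8 · n^4 · (log n)^3. Hence f(n) ∈ Θ(n^4 · (log n)^3).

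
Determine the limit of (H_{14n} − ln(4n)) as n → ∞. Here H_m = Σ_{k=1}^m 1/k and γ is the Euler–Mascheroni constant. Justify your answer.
lim = ln(7/2) + γ

By Euler-Maclaurin, H_m = ln m + γ + O(1/m). So
  H_{14n} − ln(4n) = ln(14n) + γ − ln(4n) + O(1/n)
                       = ln(14/4) + γ + O(1/n).
Hence the limit is ln(14/4) + γ (= ln(7/2)).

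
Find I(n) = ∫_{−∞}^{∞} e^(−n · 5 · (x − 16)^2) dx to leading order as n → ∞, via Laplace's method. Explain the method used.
I(n) = sqrt(π/(5n))

Here φ(x) = 5 · (x − 16)^2 has its unique minimum at x* = 16 with φ(x*) = 0 and φ''(x*) = 10. Laplace's method gives
  I(n) ~ e^(−n φ(x*)) · sqrt(2π / (n · φ''(x*))) = sqrt(2π / (10n)) = sqrt(π/(5n)).
This is exact: substituting u = (x − 16)·sqrt(5n) gives I(n) = (1/sqrt(5n)) ∫_{−∞}^{∞} e^(−u^2) du = sqrt(π/(5n)).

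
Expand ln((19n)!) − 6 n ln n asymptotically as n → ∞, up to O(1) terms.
ln((19n)!) − 6 n ln n = 13 n ln n + 19(ln 19 − 1) n + (1/2) ln(2π·19n) + O(1/n)

Stirling: ln((19n)!) = 19n ln(19n) − 19n + (1/2) ln(2π·19n) + O(1/n).
Expand 19n ln(19n) = 19n (ln n + ln 19) = 19n ln n + 19n ln 19.
Subtract 6n ln n: leading term is (19 − 6) n ln n = 13 n ln n. The next term is 19n ln 19 − 19n = 19(ln 19 − 1) n. Then the (1/2) ln(2π·19n) correction.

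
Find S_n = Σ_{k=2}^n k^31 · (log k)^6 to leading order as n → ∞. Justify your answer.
S_n ~ n^32 · (log n)^6 / 32

By integral comparison, S_n = ∫_1^n x^31 · (log x)^6 dx + O(n^31 · (log n)^6). For the integral, the leading term of ∫_1^n x^31 (log x)^6 dx is n^32/32 · (log n)^6 (by repeated integration by parts; each step lowers the log-exponent and produces a relatively O(1/log n) correction). Hence S_n ~ n^32 · (log n)^6 / 32.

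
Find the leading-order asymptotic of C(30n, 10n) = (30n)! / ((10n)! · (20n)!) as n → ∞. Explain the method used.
C(30n, 10n) ~ (27/4)^(10n) · sqrt(3/(4π·10n))

Write N = 10n. Apply Stirling to each factorial:
  (3N)! ~ sqrt(2π·3N) · (3N/e)^(3N),
  N! ~ sqrt(2π N) · (N/e)^N,
  (2N)! ~ sqrt(2π·2N) · (2N/e)^(2N).
The exponential factors combine to (3N)^(3N) / (N^N · (2N)^(2N)) = 3^(3N)/2^(2N) = (3^3/2^2)^N = (27/4)^N.
The square-root prefactors combine to sqrt(2π·3N) / (sqrt(2π N)·sqrt(2π·2N)) = sqrt(3 / (2π·2·N)) = sqrt(3/(4π·10n)).
Substituting N = 10n: C(30n, 10n) ~ (27/4)^(10n) · sqrt(3/(4π·10n)).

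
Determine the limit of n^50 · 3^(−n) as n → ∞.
lim = 0

Exponentials with base > 1 dominate every fixed polynomial: for any fixed c, n^c / 3^n → 0 as n → ∞ (e.g. by the ratio test, or by writing 3^n = e^(n ln 3) and noting e^(n ln 3) / n^c → ∞). Hence n^50 · 3^(−n) = n^50 / 3^n → 0.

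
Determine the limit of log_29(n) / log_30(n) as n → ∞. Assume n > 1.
lim = ln(30) / ln(29) = log_29(30)

Change of base: log_29(n) = ln n / ln 29 and log_30(n) = ln n / ln 30. The ratio is (ln n / ln 29) · (ln 30 / ln n) = ln 30 / ln 29, a constant independent of n. So the limit is ln 30 / ln 29 = log_29(30).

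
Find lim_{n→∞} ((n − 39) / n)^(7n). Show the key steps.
lim = e^(−273)

Rewrite as (1 − 39/n)^(7n). By the standard limit (1 + x/n)^n → e^x, we have (1 − 39/n)^n → e^(−39), and raising to the 7th power gives e^(−273).
More precisely, ln[(1 − 39/n)^(7n)] = 7n · ln(1 − 39/n) = 7n · (-39/n + O(1/n^2)) = -273 + O(1/n) → -273.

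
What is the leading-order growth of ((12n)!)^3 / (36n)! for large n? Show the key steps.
((12n)!)^3/(36n)! ~ ((2π·12n)^(2/2) / sqrt(3)) · 3^(−3·12n)  →  0

Write N = 12n. Stirling: N! ~ sqrt(2π N)(N/e)^N and (3N)! ~ sqrt(2π·3N)·(3N/e)^(3N).
  (N!)^3/(3N)! ~ (2π N)^(3/2) (N/e)^(3N) / [sqrt(2π·3N) (3N/e)^(3N)]
     = (2π N)^(3/2) / sqrt(2π·3N) · (N/(3N))^(3N)
     = (2π N)^((3−1)/2) / sqrt(3) · 3^(−3N).
Since 3^3 > 1, the factor 3^(−3N) decays exponentially, so the ratio → 0. Substituting N = 12n gives the stated form.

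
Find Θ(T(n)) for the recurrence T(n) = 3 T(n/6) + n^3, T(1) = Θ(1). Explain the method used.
T(n) = Θ(n^3)

log_6 3 ≈ 0.613. f(n) = n^3 dominates n^(log_6 3) since 3 > 0.613, and the regularity condition a·f(n/b) = 3·(n/6)^3 = (3/216)·n^3 ≤ c·f(n) holds with c = 3/216 ≈ 0.0139 < 1. So this is Case 3: T(n) = Θ(f(n)) = Θ(n^3).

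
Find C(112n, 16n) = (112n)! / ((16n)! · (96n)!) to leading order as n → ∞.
C(112n, 16n) ~ (823543/46656)^(16n) · sqrt(7/(12π·16n))

Write N = 16n. Apply Stirling to each factorial:
  (7N)! ~ sqrt(2π·7N) · (7N/e)^(7N),
  N! ~ sqrt(2π N) · (N/e)^N,
  (6N)! ~ sqrt(2π·6N) · (6N/e)^(6N).
The exponential factors combine to (7N)^(7N) / (N^N · (6N)^(6N)) = 7^(7N)/6^(6N) = (7^7/6^6)^N = (823543/46656)^N.
The square-root prefactors combine to sqrt(2π·7N) / (sqrt(2π N)·sqrt(2π·6N)) = sqrt(7 / (2π·6·N)) = sqrt(7/(12π·16n)).
Substituting N = 16n: C(112n, 16n) ~ (823543/46656)^(16n) · sqrt(7/(12π·16n)).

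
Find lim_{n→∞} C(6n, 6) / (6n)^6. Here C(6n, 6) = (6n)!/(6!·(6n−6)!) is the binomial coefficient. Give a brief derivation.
lim = 1/6! = 1/720

With N = 6n → ∞: C(N, 6) / N^6 = [N(N−1)…(N−5)] / (6! · N^6) = (1/6!) · 1 · (1 − 1/(6n)) · … · (1 − 5/(6n)). Each factor → 1 as N → ∞, so the limit is 1/6! = 1/720.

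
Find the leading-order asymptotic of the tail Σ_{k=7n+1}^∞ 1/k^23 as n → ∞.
Σ_{k>7n} 1/k^23 ~ 1/(22 · (7n)^22)

Compare to the integral: ∫_{7n}^∞ x^(−23) dx = [−x^(−22)/22]_{7n}^∞ = 1/((23−1)·(7n)^22). Euler-Maclaurin then gives
  Σ_{k>7n} 1/k^23 = ∫_{7n}^∞ dx/x^23 − 1/(2·(7n)^23) + O(1/(7n)^24).
(Equivalently this is ζ(23) − Σ_{k≤7n} 1/k^23.)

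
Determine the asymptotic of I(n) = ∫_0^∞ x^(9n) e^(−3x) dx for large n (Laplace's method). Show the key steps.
I(n) ~ (sqrt(2π·9n) / 3) · (9n/(3e))^(9n)

Write the integrand as exp(9n ln x − 3x) and set f(x) = 9n ln x − 3x. Then f'(x) = 9n/x − 3 = 0 at x* = 9n/3, and f''(x*) = −9n/x*^2 = −3^2/(9n). Laplace's method (interior maximum) gives
  I(n) ~ e^(f(x*)) · sqrt(2π / |f''(x*)|)
        = exp(9n ln(9n/3) − 9n) · sqrt(2π · 9n / 3^2)
        = (9n/3)^(9n) e^(−9n) · sqrt(2π·9n) / 3
        = (sqrt(2π·9n) / 3) · (9n/(3e))^(9n).
This matches Γ(9n+1)/3^(9n+1) with Stirling applied to Γ.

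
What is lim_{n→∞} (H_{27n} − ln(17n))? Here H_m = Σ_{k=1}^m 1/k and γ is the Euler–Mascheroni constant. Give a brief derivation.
lim = ln(27/17) + γ

By Euler-Maclaurin, H_m = ln m + γ + O(1/m). So
  H_{27n} − ln(17n) = ln(27n) + γ − ln(17n) + O(1/n)
                       = ln(27/17) + γ + O(1/n).
Hence the limit is ln(27/17) + γ.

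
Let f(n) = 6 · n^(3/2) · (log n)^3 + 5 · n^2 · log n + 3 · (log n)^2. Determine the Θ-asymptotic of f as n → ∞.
f(n) ∈ Θ(n^2 · log n)

Compare the terms by growth order. For large n, n^a · (log n)^b dominates n^a' · (log n)^b' iff a > a', or (a = a' and b > b'). Ranking the 3 terms shows the dominant one is 5 · n^2 · log n. Hence f(n) ∈ Θ(n^2 · log n).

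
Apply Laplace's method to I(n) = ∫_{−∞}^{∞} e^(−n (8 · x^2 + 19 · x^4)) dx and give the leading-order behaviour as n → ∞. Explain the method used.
I(n) ~ sqrt(π/(8n))

φ(x) = 8 · x^2 + 19 · x^4 has its unique global minimum at x* = 0 (since φ'(x) = 16x + 76x^3 = 0 only at x = 0 for real x with both coefficients positive, and φ → ∞ as |x| → ∞). At x* = 0, φ(0) = 0 and φ''(0) = 16. Laplace's method then gives
  I(n) ~ sqrt(2π / (n · φ''(0))) · e^(−n φ(0)) = sqrt(2π / (16n)) = sqrt(π/(8n)).
The 19 · x^4 term contributes only at subleading order (an O(1/n) relative correction).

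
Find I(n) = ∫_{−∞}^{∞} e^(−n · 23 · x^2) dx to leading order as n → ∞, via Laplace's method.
I(n) = sqrt(π/(23n))

Here φ(x) = 23 · x^2 has its unique minimum at x* = 0 with φ(x*) = 0 and φ''(x*) = 46. Laplace's method gives
  I(n) ~ e^(−n φ(x*)) · sqrt(2π / (n · φ''(x*))) = sqrt(2π / (46n)) = sqrt(π/(23n)).
This is exact: substituting u = (x − 0)·sqrt(23n) gives I(n) = (1/sqrt(23n)) ∫_{−∞}^{∞} e^(−u^2) du = sqrt(π/(23n)).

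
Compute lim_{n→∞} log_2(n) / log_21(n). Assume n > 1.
lim = ln(21) / ln(2) = log_2(21)

Change of base: log_2(n) = ln n / ln 2 and log_21(n) = ln n / ln 21. The ratio is (ln n / ln 2) · (ln 21 / ln n) = ln 21 / ln 2, a constant independent of n. So the limit is ln 21 / ln 2 = log_2(21).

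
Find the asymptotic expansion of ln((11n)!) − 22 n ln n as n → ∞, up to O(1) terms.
ln((11n)!) − 22 n ln n = −11 n ln n + 11(ln 11 − 1) n + (1/2) ln(2π·11n) + O(1/n)

Stirling: ln((11n)!) = 11n ln(11n) − 11n + (1/2) ln(2π·11n) + O(1/n).
Expand 11n ln(11n) = 11n (ln n + ln 11) = 11n ln n + 11n ln 11.
Subtract 22n ln n: leading term is (11 − 22) n ln n = −11 n ln n. The next term is 11n ln 11 − 11n = 11(ln 11 − 1) n. Then the (1/2) ln(2π·11n) correction.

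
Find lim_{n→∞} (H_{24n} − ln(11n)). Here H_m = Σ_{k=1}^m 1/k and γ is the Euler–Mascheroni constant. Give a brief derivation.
lim = ln(24/11) + γ

By Euler-Maclaurin, H_m = ln m + γ + O(1/m). So
  H_{24n} − ln(11n) = ln(24n) + γ − ln(11n) + O(1/n)
                       = ln(24/11) + γ + O(1/n).
Hence the limit is ln(24/11) + γ.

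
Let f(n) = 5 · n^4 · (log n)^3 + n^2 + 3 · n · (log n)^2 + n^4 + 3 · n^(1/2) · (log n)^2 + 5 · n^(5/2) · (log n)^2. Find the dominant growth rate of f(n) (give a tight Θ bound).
f(n) ∈ Θ(n^4 · (log n)^3)

Compare the terms by growth order. For large n, n^a · (log n)^b dominates n^a' · (log n)^b' iff a > a', or (a = a' and b > b'). Ranking the 6 terms shows the dominant one is 5 · n^4 · (log n)^3. Hence f(n) ∈ Θ(n^4 · (log n)^3).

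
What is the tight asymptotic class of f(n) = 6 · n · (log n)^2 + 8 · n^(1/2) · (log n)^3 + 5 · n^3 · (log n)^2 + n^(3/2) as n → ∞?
f(n) ∈ Θ(n^3 · (log n)^2)

Compare the terms by growth order. For large n, n^a · (log n)^b dominates n^a' · (log n)^b' iff a > a', or (a = a' and b > b'). Ranking the 4 terms shows the dominant one is 5 · n^3 · (log n)^2. Hence f(n) ∈ Θ(n^3 · (log n)^2).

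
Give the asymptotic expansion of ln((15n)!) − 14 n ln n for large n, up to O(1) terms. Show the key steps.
ln((15n)!) − 14 n ln n = n ln n + 15(ln 15 − 1) n + (1/2) ln(2π·15n) + O(1/n)

Stirling: ln((15n)!) = 15n ln(15n) − 15n + (1/2) ln(2π·15n) + O(1/n).
Expand 15n ln(15n) = 15n (ln n + ln 15) = 15n ln n + 15n ln 15.
Subtract 14n ln n: leading term is (15 − 14) n ln n = n ln n. The next term is 15n ln 15 − 15n = 15(ln 15 − 1) n. Then the (1/2) ln(2π·15n) correction.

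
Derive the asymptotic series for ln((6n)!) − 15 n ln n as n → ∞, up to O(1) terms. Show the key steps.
ln((6n)!) − 15 n ln n = −9 n ln n + 6(ln 6 − 1) n + (1/2) ln(2π·6n) + O(1/n)

Stirling: ln((6n)!) = 6n ln(6n) − 6n + (1/2) ln(2π·6n) + O(1/n).
Expand 6n ln(6n) = 6n (ln n + ln 6) = 6n ln n + 6n ln 6.
Subtract 15n ln n: leading term is (6 − 15) n ln n = −9 n ln n. The next term is 6n ln 6 − 6n = 6(ln 6 − 1) n. Then the (1/2) ln(2π·6n) correction.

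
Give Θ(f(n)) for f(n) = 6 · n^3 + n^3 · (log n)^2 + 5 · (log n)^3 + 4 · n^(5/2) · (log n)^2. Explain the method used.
f(n) ∈ Θ(n^3 · (log n)^2)

Compare the terms by growth order. For large n, n^a · (log n)^b dominates n^a' · (log n)^b' iff a > a', or (a = a' and b > b'). Ranking the 4 terms shows the dominant one is n^3 · (log n)^2. Hence f(n) ∈ Θ(n^3 · (log n)^2).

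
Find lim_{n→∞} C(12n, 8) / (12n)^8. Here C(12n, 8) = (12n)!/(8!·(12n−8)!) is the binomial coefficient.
lim = 1/8! = 1/40320

With N = 12n → ∞: C(N, 8) / N^8 = [N(N−1)…(N−7)] / (8! · N^8) = (1/8!) · 1 · (1 − 1/(12n)) · … · (1 − 7/(12n)). Each factor → 1 as N → ∞, so the limit is 1/8! = 1/40320.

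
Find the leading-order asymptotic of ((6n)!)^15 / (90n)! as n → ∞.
((6n)!)^15/(90n)! ~ ((2π·6n)^(14/2) / sqrt(15)) · 15^(−15·6n)  →  0

Write N = 6n. Stirling: N! ~ sqrt(2π N)(N/e)^N and (15N)! ~ sqrt(2π·15N)·(15N/e)^(15N).
  (N!)^15/(15N)! ~ (2π N)^(15/2) (N/e)^(15N) / [sqrt(2π·15N) (15N/e)^(15N)]
     = (2π N)^(15/2) / sqrt(2π·15N) · (N/(15N))^(15N)
     = (2π N)^((15−1)/2) / sqrt(15) · 15^(−15N).
Since 15^15 > 1, the factor 15^(−15N) decays exponentially, so the ratio → 0. Substituting N = 6n gives the stated form.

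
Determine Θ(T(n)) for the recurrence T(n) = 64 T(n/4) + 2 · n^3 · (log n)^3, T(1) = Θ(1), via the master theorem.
T(n) = Θ(n^3 · (log n)^4)

Here log_4 64 = 3 and f(n) = 2 · n^3 · (log n)^3 = Θ(n^(log_4 64) · (log n)^3). This is the extended Case 2 of the master theorem (f matches the critical exponent up to log factors), giving T(n) = Θ(n^(log_4 64) · (log n)^(3+1)) = Θ(n^3 · (log n)^4).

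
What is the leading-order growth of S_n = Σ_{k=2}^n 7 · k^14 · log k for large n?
S_n ~ 7 · n^15 log n / 15 − 7 · n^15 / 225

By integral comparison, S_n = ∫_1^n 7 · x^14 · log x dx + O(n^14 · log n). For the integral, ∫ x^14 log x dx = n^15 log n / 15 − n^15/225 (integration by parts). Hence S_n ~ 7 · n^15 log n / 15 − 7 · n^15 / 225.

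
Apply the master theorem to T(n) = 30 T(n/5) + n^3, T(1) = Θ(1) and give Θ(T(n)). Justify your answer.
T(n) = Θ(n^3)

log_5 30 ≈ 2.113. f(n) = n^3 dominates n^(log_5 30) since 3 > 2.113, and the regularity condition a·f(n/b) = 30·(n/5)^3 = (30/125)·n^3 ≤ c·f(n) holds with c = 30/125 ≈ 0.24 < 1. So this is Case 3: T(n) = Θ(f(n)) = Θ(n^3).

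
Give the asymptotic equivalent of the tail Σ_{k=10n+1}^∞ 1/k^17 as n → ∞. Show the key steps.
Σ_{k>10n} 1/k^17 ~ 1/(16 · (10n)^16)

Compare to the integral: ∫_{10n}^∞ x^(−17) dx = [−x^(−16)/16]_{10n}^∞ = 1/((17−1)·(10n)^16). Euler-Maclaurin then gives
  Σ_{k>10n} 1/k^17 = ∫_{10n}^∞ dx/x^17 − 1/(2·(10n)^17) + O(1/(10n)^18).
(Equivalently this is ζ(17) − Σ_{k≤10n} 1/k^17.)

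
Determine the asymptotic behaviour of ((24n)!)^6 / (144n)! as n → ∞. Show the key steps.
((24n)!)^6/(144n)! ~ ((2π·24n)^(5/2) / sqrt(6)) · 6^(−6·24n)  →  0

Write N = 24n. Stirling: N! ~ sqrt(2π N)(N/e)^N and (6N)! ~ sqrt(2π·6N)·(6N/e)^(6N).
  (N!)^6/(6N)! ~ (2π N)^(6/2) (N/e)^(6N) / [sqrt(2π·6N) (6N/e)^(6N)]
     = (2π N)^(6/2) / sqrt(2π·6N) · (N/(6N))^(6N)
     = (2π N)^((6−1)/2) / sqrt(6) · 6^(−6N).
Since 6^6 > 1, the factor 6^(−6N) decays exponentially, so the ratio → 0. Substituting N = 24n gives the stated form.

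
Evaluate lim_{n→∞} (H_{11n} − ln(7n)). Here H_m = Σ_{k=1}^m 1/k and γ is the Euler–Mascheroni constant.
lim = ln(11/7) + γ

By Euler-Maclaurin, H_m = ln m + γ + O(1/m). So
  H_{11n} − ln(7n) = ln(11n) + γ − ln(7n) + O(1/n)
                       = ln(11/7) + γ + O(1/n).
Hence the limit is ln(11/7) + γ.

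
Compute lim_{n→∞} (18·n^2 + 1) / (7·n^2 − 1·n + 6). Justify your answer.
lim = 18/7

For large n the leading n^2 terms dominate both numerator and denominator. Dividing top and bottom by n^2, every other term tends to 0, leaving 18/7.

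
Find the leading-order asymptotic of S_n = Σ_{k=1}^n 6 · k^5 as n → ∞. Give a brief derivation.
S_n ~ n^6

By integral comparison (Euler-Maclaurin), Σ_{k=1}^n 6 · k^5 = 6 · ∫_0^n x^5 dx + O(n^5) = 6 · n^6/6 = n^6 + O(n^5). (Equivalently, Faulhaber's formula gives the same leading term.)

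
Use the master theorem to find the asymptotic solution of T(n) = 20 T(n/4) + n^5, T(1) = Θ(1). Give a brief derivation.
T(n) = Θ(n^5)

log_4 20 ≈ 2.161. f(n) = n^5 dominates n^(log_4 20) since 5 > 2.161, and the regularity condition a·f(n/b) = 20·(n/4)^5 = (20/1024)·n^5 ≤ c·f(n) holds with c = 20/1024 ≈ 0.0195 < 1. So this is Case 3: T(n) = Θ(f(n)) = Θ(n^5).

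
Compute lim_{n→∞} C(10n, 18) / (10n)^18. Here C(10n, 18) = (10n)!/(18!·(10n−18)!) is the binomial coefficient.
lim = 1/18! = 1/6402373705728000

With N = 10n → ∞: C(N, 18) / N^18 = [N(N−1)…(N−17)] / (18! · N^18) = (1/18!) · 1 · (1 − 1/(10n)) · … · (1 − 17/(10n)). Each factor → 1 as N → ∞, so the limit is 1/18! = 1/6402373705728000.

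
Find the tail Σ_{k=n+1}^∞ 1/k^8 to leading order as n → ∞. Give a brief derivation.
Σ_{k>n} 1/k^8 ~ 1/(7 · n^7)

Compare to the integral: ∫_{n}^∞ x^(−8) dx = [−x^(−7)/7]_{n}^∞ = 1/((8−1)·n^7). Euler-Maclaurin then gives
  Σ_{k>n} 1/k^8 = ∫_{n}^∞ dx/x^8 − 1/(2·n^8) + O(1/n^9).
(Equivalently this is ζ(8) − Σ_{k≤n} 1/k^8.)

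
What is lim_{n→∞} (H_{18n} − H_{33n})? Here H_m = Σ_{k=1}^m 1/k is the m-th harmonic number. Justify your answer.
lim = ln(18/33) = ln(6/11)

Euler-Maclaurin gives H_m = ln m + γ + 1/(2m) + O(1/m^2). The γ and O(1/m) terms cancel in the difference:
  H_{18n} − H_{33n} = ln(18n) − ln(33n) + O(1/n) = ln(18/33) + O(1/n).
Hence the limit is ln(18/33) = ln(6/11).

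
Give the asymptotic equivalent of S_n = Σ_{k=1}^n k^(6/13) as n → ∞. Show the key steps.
S_n ~ (13/19) · n^(19/13)

Integral comparison: Σ_{k=1}^n k^(6/13) = ∫_0^n x^(6/13) dx + O(n^(6/13)). The integral is n^(1 + 6/13) / (1 + 6/13) = n^((6+13)/13) / ((6+13)/13) = (13/19) · n^(19/13).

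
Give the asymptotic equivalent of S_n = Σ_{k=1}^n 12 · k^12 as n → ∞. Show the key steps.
S_n ~ 12 · n^13 / 13

By integral comparison (Euler-Maclaurin), Σ_{k=1}^n 12 · k^12 = 12 · ∫_0^n x^12 dx + O(n^12) = 12 · n^13/13 + O(n^12). (Equivalently, Faulhaber's formula gives the same leading term.)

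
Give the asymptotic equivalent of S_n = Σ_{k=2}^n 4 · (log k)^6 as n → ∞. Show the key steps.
S_n ~ 4 · n · (log n)^6

By integral comparison, S_n = ∫_1^n 4 · (log x)^6 dx + O((log n)^6). For the integral, the leading term of ∫_1^n (log x)^6 dx is n · (log n)^6 (by repeated integration by parts; each step lowers the log-exponent and produces a relatively O(1/log n) correction). Hence S_n ~ 4 · n · (log n)^6.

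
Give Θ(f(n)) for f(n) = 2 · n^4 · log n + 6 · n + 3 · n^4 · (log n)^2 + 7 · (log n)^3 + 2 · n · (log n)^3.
f(n) ∈ Θ(n^4 · (log n)^2)

Compare the terms by growth order. For large n, n^a · (log n)^b dominates n^a' · (log n)^b' iff a > a', or (a = a' and b > b'). Ranking the 5 terms shows the dominant one is 3 · n^4 · (log n)^2. Hence f(n) ∈ Θ(n^4 · (log n)^2).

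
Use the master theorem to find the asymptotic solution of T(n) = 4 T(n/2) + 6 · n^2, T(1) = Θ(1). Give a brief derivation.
T(n) = Θ(n^2 log n)

log_2 4 = 2, and f(n) = 6 · n^2 = Θ(n^(log_2 4)). This is Case 2 of the master theorem: T(n) = Θ(f(n) · log n) = Θ(n^2 log n).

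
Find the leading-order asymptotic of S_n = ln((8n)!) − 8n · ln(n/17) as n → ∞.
S_n ~ 8n · (ln 136 − 1) + O(ln n)

Stirling: ln((8n)!) = 8n ln(8n) − 8n + O(ln n).
  S_n = 8n ln(8n) − 8n − 8n ln(n/17) + O(ln n)
      = 8n ln(8n) − 8n ln n + 8n ln 17 − 8n + O(ln n)
      = 8n ln 8 + 8n ln 17 − 8n + O(ln n)
      = 8n (ln 136 − 1) + O(ln n).
Numerically ln(136) − 1 ≈ 3.9127.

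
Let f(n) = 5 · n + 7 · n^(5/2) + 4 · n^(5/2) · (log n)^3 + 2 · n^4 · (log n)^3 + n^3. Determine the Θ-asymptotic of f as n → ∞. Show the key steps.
f(n) ∈ Θ(n^4 · (log n)^3)

Compare the terms by growth order. For large n, n^a · (log n)^b dominates n^a' · (log n)^b' iff a > a', or (a = a' and b > b'). Ranking the 5 terms shows the dominant one is 2 · n^4 · (log n)^3. Hence f(n) ∈ Θ(n^4 · (log n)^3).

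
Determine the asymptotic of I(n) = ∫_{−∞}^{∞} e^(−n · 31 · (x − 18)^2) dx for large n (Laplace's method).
I(n) = sqrt(π/(31n))

Here φ(x) = 31 · (x − 18)^2 has its unique minimum at x* = 18 with φ(x*) = 0 and φ''(x*) = 62. Laplace's method gives
  I(n) ~ e^(−n φ(x*)) · sqrt(2π / (n · φ''(x*))) = sqrt(2π / (62n)) = sqrt(π/(31n)).
This is exact: substituting u = (x − 18)·sqrt(31n) gives I(n) = (1/sqrt(31n)) ∫_{−∞}^{∞} e^(−u^2) du = sqrt(π/(31n)).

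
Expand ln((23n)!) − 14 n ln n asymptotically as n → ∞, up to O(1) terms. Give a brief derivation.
ln((23n)!) − 14 n ln n = 9 n ln n + 23(ln 23 − 1) n + (1/2) ln(2π·23n) + O(1/n)

Stirling: ln((23n)!) = 23n ln(23n) − 23n + (1/2) ln(2π·23n) + O(1/n).
Expand 23n ln(23n) = 23n (ln n + ln 23) = 23n ln n + 23n ln 23.
Subtract 14n ln n: leading term is (23 − 14) n ln n = 9 n ln n. The next term is 23n ln 23 − 23n = 23(ln 23 − 1) n. Then the (1/2) ln(2π·23n) correction.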